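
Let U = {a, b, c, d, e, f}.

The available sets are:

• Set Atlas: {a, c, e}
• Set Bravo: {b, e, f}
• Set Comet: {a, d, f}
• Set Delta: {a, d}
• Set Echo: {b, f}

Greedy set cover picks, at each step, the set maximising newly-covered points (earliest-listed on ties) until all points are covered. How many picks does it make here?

3

Greedy: pick Atlas (covers 3 new) → pick Bravo (covers 2 new) → pick Comet (covers 1 new). Total picks: 3.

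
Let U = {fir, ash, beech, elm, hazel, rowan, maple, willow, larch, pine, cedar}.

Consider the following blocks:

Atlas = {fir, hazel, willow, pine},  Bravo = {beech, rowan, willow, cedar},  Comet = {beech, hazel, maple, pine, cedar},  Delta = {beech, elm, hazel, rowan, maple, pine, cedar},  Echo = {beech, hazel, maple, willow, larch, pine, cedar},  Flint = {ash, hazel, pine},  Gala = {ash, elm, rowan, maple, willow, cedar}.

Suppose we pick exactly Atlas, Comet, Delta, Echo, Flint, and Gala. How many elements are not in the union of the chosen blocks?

Union of Atlas, Comet, Delta, Echo, Flint, Gala = {fir, ash, beech, elm, hazel, rowan, maple, willow, larch, pine, cedar} — that's every element, so 0 are uncovered.

0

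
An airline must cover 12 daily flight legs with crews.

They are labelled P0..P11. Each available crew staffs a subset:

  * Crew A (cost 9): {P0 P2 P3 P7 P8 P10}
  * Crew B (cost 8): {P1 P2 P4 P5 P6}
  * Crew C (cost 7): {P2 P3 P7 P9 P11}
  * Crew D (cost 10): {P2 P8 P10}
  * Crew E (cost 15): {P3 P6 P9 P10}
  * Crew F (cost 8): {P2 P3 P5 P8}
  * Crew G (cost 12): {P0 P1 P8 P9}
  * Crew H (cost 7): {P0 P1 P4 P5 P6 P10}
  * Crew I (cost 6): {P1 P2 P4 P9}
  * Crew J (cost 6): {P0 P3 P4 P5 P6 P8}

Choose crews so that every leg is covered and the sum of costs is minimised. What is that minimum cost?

20

C, H, J together cover every leg (C ∪ H ∪ J = {P0, P1, P2, P3, P4, P5, P6, P7, P8, P9, P10, P11}); total cost 7 + 7 + 6 = 20.
No covering selection has total cost below 20.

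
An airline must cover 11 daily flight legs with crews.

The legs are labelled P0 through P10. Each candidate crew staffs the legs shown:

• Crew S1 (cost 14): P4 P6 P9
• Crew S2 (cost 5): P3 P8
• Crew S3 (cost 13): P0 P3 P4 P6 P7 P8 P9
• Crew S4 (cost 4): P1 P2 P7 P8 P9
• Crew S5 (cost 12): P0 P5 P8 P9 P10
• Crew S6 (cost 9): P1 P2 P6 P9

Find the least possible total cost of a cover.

S3, S4, S5 together cover every leg (S3 ∪ S4 ∪ S5 = {P0, P1, P2, P3, P4, P5, P6, P7, P8, P9, P10}); total cost 13 + 4 + 12 = 29.
No covering selection has total cost below 29.

29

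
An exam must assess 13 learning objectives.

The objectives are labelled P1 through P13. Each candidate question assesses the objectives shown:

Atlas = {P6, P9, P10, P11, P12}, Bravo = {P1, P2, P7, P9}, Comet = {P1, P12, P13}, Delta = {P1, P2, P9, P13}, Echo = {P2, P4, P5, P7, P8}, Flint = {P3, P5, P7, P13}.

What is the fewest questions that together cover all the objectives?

4

Take {Atlas, Delta, Echo, Flint}. Their union is {P1, P2, P3, P4, P5, P6, P7, P8, P9, P10, P11, P12, P13}, which is all 13 objectives.
No 3 of the 6 questions cover everything (all 20 combinations miss at least one objective), so 4 is optimal.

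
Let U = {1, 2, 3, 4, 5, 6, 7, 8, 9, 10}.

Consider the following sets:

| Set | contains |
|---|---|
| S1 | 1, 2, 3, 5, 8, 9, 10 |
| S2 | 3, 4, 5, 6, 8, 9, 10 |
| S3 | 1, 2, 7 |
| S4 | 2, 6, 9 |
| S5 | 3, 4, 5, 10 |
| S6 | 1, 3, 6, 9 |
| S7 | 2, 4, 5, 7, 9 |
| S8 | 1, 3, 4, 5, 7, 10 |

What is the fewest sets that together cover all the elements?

2

Take {S2, S3}. Their union is {1, 2, 3, 4, 5, 6, 7, 8, 9, 10}, which is all 10 elements.
No single set has all 10 elements (the largest, S1, has 7), so 2 is optimal.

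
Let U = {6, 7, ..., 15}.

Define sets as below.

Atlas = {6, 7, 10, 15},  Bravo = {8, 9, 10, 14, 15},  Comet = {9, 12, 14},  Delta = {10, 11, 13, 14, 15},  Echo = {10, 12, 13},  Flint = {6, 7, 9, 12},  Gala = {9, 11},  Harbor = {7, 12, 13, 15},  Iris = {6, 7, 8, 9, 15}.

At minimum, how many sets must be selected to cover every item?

3

Take {Bravo, Delta, Flint}. Their union is {6, 7, 8, 9, 10, 11, 12, 13, 14, 15}, which is all 10 items.
No 2 of the 9 sets cover everything (all 36 combinations miss at least one item), so 3 is optimal.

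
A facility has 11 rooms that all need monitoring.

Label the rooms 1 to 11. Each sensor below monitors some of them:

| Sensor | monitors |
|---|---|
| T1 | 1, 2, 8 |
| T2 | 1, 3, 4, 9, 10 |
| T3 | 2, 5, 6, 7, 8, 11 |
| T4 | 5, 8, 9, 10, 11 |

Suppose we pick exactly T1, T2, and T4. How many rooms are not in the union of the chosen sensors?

Union of T1, T2, T4 = {1, 2, 3, 4, 5, 8, 9, 10, 11}.
Not covered: 6, 7 — 2 rooms.

2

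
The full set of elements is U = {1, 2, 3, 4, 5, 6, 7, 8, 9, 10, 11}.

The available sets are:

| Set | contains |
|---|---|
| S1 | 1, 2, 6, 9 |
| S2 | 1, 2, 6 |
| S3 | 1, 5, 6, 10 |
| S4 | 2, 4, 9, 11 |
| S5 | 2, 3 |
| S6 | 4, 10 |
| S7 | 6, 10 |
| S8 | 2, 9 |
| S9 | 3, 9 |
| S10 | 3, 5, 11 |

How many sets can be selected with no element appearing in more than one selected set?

3

S1, S6, S10 are pairwise disjoint (S1={1,2,6,9}; S6={4,10}; S10={3,5,11}).
Every remaining set overlaps one of these, and no 4 of the listed sets are pairwise disjoint, so 3 is the maximum.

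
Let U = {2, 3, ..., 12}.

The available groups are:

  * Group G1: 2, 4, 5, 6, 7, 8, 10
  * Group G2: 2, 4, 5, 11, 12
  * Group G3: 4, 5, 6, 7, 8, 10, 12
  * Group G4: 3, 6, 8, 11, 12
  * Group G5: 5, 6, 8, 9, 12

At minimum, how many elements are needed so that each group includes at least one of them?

2

H = {6, 11} meets every group (each contains at least one member of H), and |H| = 2.
No single element lies in every group, so at least 2 are needed and 2 is optimal.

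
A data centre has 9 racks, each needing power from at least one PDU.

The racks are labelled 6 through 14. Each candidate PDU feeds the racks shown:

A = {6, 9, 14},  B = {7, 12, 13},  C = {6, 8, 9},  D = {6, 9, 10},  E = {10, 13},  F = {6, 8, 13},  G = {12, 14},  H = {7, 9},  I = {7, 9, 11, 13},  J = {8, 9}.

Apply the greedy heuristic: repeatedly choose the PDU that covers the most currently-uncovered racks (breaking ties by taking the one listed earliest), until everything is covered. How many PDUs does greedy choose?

5

Greedy: pick I (covers 4 new) → pick A (covers 2 new) → pick B (covers 1 new) → pick C (covers 1 new) → pick D (covers 1 new). Total picks: 5.
(The true minimum cover uses only 4 PDUs, so greedy is not optimal here.)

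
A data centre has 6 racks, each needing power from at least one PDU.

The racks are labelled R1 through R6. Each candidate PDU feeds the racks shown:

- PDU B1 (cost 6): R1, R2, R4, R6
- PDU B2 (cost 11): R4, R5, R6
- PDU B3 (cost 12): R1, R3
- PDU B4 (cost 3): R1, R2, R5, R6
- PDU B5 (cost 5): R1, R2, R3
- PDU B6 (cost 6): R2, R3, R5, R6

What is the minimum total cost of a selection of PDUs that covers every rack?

B1, B6 together cover every rack (B1 ∪ B6 = {R1, R2, R3, R4, R5, R6}); total cost 6 + 6 = 12.
The greedy pick B4, B5, B1 costs 14; no covering selection beats 12.

12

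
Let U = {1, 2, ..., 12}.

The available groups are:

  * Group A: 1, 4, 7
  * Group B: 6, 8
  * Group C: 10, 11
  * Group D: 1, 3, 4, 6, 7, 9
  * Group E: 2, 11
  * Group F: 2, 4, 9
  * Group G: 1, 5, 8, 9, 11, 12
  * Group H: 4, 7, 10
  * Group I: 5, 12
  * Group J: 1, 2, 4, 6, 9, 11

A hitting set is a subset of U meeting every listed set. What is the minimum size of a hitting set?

Take T = {4, 8, 11, 12}. Each listed group contains at least one of these, so T is a hitting set of size 4.
The groups B, E, H, I are pairwise disjoint, so any hitting set needs a separate item for each — at least 4. Hence 4 is optimal.

4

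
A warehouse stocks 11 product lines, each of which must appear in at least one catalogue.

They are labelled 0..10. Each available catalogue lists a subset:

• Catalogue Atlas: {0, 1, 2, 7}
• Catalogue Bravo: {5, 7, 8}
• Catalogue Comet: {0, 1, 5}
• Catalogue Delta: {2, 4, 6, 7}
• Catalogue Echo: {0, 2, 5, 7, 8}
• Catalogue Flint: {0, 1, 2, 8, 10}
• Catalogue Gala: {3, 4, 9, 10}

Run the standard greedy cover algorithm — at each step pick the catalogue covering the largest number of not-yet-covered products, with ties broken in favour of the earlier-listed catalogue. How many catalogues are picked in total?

4

Greedy: pick Echo (covers 5 new) → pick Gala (covers 4 new) → pick Atlas (covers 1 new) → pick Delta (covers 1 new). Total picks: 4.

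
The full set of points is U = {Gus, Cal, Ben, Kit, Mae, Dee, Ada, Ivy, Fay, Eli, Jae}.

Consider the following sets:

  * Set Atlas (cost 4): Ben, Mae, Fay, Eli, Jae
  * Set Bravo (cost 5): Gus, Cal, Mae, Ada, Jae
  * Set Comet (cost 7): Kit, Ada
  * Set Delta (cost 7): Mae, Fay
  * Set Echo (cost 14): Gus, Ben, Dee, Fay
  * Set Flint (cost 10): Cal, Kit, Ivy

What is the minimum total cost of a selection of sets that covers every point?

33

Atlas, Bravo, Echo, Flint together cover every point (Atlas ∪ Bravo ∪ Echo ∪ Flint = {Gus, Cal, Ben, Kit, Mae, Dee, Ada, Ivy, Fay, Eli, Jae}); total cost 4 + 5 + 14 + 10 = 33.
No covering selection has total cost below 33.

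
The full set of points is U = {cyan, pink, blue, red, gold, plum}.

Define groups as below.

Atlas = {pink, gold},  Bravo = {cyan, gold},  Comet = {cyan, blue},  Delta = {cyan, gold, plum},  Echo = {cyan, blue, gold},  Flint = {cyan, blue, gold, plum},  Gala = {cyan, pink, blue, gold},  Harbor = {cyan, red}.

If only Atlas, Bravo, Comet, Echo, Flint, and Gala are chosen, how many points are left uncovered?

1

Union of Atlas, Bravo, Comet, Echo, Flint, Gala = {cyan, pink, blue, gold, plum}.
Not covered: red — 1 point.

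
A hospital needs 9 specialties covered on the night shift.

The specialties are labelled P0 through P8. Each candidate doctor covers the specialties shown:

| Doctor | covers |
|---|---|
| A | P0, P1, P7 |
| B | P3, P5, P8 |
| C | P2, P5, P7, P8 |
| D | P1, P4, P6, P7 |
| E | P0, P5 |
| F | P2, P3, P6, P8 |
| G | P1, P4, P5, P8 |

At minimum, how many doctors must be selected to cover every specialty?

3

Take {D, E, F}. Their union is {P0, P1, P2, P3, P4, P5, P6, P7, P8}, which is all 9 specialties.
Each doctor has at most 4 specialties, and 2·4 = 8 < 9 — so at least 3 doctors are needed, and 3 is optimal.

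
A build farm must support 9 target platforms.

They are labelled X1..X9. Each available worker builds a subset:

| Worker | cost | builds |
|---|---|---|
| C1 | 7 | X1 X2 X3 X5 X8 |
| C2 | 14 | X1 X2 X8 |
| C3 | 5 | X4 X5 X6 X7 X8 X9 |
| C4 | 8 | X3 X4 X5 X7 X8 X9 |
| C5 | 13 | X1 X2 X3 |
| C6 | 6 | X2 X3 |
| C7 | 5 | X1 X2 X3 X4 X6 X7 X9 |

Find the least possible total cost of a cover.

C3, C7 together cover every platform (C3 ∪ C7 = {X1, X2, X3, X4, X5, X6, X7, X8, X9}); total cost 5 + 5 = 10.
No covering selection has total cost below 10.

10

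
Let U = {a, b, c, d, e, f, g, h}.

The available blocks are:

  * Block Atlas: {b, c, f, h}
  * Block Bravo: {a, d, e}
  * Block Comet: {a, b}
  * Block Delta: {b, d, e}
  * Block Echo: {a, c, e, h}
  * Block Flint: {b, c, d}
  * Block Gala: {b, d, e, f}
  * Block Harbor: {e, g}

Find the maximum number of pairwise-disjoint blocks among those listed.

2

Atlas, Harbor are pairwise disjoint (Atlas={b,c,f,h}; Harbor={e,g}).
Every remaining block overlaps one of these, and no 3 of the listed blocks are pairwise disjoint, so 2 is the maximum.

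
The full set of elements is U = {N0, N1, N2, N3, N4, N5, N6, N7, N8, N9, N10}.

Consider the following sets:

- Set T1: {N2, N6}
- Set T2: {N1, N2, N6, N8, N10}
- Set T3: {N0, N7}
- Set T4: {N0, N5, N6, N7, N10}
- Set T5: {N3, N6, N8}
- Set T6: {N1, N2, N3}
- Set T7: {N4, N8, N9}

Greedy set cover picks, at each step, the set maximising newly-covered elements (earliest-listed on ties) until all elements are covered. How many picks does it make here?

4

Greedy: pick T2 (covers 5 new) → pick T4 (covers 3 new) → pick T7 (covers 2 new) → pick T5 (covers 1 new). Total picks: 4.
(The true minimum cover uses only 3 sets, so greedy is not optimal here.)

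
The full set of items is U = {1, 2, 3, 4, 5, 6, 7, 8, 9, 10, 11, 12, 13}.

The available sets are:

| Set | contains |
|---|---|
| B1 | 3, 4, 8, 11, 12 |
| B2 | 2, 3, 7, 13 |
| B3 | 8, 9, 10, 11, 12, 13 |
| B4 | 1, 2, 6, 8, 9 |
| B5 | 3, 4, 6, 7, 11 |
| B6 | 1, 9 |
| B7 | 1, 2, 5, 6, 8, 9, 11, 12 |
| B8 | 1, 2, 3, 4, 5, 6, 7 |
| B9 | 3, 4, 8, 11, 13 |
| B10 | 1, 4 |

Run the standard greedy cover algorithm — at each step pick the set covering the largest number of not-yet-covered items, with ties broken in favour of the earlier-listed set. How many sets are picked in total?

4

Greedy: pick B7 (covers 8 new) → pick B2 (covers 3 new) → pick B1 (covers 1 new) → pick B3 (covers 1 new). Total picks: 4.
(The true minimum cover uses only 2 sets, so greedy is not optimal here.)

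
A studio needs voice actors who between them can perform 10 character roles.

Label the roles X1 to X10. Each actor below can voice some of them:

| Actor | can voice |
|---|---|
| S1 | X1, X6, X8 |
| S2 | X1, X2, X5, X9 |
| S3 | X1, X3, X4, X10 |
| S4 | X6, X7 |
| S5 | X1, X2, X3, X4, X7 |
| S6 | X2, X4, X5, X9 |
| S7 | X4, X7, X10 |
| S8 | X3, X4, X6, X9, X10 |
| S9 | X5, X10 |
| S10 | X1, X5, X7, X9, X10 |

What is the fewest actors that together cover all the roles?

S1 and S5 and S10 together: S1 ∪ S5 ∪ S10 = {X1, X2, X3, X4, X5, X6, X7, X8, X9, X10} — every role is covered.
Only S1 contains X8, so S1 is forced; the remaining 7 roles need at least 2 more actors (each remaining actor adds at most 4) — so at least 3 actors are needed, and 3 is optimal.

3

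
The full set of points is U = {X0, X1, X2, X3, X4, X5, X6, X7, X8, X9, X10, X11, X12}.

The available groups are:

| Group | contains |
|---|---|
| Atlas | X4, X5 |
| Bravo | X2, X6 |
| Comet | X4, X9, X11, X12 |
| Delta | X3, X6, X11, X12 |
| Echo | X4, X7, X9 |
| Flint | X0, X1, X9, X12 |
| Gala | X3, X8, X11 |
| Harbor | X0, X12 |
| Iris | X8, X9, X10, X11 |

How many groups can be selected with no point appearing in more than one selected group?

Atlas, Bravo, Flint, Gala are pairwise disjoint (Atlas={X4,X5}; Bravo={X2,X6}; Flint={X0,X1,X9,X12}; Gala={X3,X8,X11}).
Every remaining group overlaps one of these, and no 5 of the listed groups are pairwise disjoint, so 4 is the maximum.

4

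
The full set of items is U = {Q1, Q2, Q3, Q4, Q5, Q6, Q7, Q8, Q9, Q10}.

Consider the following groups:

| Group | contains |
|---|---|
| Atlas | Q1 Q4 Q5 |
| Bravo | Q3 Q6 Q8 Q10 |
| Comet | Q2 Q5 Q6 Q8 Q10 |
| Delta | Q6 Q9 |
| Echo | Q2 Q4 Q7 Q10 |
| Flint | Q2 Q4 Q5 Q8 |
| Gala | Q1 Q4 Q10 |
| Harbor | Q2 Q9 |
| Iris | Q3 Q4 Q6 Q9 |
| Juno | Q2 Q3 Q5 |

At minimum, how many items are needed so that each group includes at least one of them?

The 3 items {Q5, Q9, Q10} hit every group.
The groups Delta, Gala, Juno are pairwise disjoint, so any hitting set needs a separate item for each — at least 3. Hence 3 is optimal.

3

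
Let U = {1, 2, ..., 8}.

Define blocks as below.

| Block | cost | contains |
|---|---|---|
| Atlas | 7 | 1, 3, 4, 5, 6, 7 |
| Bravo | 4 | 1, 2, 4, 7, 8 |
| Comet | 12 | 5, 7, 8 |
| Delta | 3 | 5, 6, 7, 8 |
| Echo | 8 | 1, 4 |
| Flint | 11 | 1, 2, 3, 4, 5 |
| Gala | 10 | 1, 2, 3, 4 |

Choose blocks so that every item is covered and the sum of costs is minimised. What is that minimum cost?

Atlas, Bravo together cover every item (Atlas ∪ Bravo = {1, 2, 3, 4, 5, 6, 7, 8}); total cost 7 + 4 = 11.
The greedy pick Delta, Bravo, Atlas costs 14; no covering selection beats 11.

11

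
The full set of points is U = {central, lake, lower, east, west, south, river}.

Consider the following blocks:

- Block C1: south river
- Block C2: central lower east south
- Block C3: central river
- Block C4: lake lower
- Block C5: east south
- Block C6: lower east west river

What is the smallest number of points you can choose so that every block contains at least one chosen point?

Take H = {lake, east, river}. Each listed block contains at least one of these, so H is a hitting set of size 3.
The blocks C3, C4, C5 are pairwise disjoint, so any hitting set needs a separate point for each — at least 3. Hence 3 is optimal.

3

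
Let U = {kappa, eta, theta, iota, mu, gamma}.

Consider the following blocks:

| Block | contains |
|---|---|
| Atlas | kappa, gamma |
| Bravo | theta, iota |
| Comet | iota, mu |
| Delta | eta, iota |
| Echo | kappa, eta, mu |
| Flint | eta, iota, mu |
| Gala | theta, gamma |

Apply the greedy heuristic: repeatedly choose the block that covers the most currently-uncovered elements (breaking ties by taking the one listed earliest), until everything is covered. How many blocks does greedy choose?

3

Greedy: pick Echo (covers 3 new) → pick Bravo (covers 2 new) → pick Atlas (covers 1 new). Total picks: 3.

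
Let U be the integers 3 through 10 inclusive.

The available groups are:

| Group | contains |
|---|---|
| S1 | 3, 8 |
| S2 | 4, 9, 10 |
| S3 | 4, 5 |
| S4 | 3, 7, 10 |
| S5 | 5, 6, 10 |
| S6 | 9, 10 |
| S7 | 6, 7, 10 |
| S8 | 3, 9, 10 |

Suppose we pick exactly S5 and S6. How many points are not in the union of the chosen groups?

4

Union of S5, S6 = {5, 6, 9, 10}.
Not covered: 3, 4, 7, 8 — 4 points.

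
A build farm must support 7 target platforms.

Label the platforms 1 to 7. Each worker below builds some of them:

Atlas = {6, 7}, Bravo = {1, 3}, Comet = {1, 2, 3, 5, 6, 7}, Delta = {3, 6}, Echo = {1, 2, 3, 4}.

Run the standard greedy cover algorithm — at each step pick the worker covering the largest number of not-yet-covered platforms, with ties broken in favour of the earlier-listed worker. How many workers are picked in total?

2

Greedy: pick Comet (covers 6 new) → pick Echo (covers 1 new). Total picks: 2.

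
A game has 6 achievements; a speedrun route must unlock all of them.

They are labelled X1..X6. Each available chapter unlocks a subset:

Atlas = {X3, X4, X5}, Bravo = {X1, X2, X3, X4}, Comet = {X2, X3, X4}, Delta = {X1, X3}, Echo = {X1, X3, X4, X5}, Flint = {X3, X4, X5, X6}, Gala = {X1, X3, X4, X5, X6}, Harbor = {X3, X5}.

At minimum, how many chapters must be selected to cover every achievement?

Bravo and Gala together: Bravo ∪ Gala = {X1, X2, X3, X4, X5, X6} — every achievement is covered.
No single chapter has all 6 achievements (the largest, Gala, has 5), so 2 is optimal.

2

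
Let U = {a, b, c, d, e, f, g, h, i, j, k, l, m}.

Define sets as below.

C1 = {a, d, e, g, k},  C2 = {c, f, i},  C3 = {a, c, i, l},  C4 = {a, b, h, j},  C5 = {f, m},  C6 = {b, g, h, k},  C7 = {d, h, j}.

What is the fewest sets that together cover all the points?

C1 and C3 and C4 and C5 together: C1 ∪ C3 ∪ C4 ∪ C5 = {a, b, c, d, e, f, g, h, i, j, k, l, m} — every point is covered.
Only C1 contains e, so C1 is forced; the remaining 8 points need at least 3 more sets (each remaining set adds at most 3) — so at least 4 sets are needed, and 4 is optimal.

4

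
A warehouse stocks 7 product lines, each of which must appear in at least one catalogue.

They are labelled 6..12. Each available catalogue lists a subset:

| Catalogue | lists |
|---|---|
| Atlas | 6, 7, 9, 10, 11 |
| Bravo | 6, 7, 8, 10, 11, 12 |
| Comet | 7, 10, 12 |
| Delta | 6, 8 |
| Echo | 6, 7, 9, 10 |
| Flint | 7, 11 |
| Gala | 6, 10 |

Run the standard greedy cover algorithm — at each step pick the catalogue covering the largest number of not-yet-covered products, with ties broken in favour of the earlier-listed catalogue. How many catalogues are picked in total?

2

Greedy: pick Bravo (covers 6 new) → pick Atlas (covers 1 new). Total picks: 2.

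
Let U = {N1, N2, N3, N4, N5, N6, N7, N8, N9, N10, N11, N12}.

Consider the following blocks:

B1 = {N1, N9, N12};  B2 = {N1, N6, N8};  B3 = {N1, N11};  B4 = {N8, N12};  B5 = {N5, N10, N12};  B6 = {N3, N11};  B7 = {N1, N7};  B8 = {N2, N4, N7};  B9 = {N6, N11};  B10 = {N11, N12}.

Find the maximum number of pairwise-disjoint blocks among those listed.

B2, B5, B6, B8 are pairwise disjoint (B2={N1,N6,N8}; B5={N5,N10,N12}; B6={N3,N11}; B8={N2,N4,N7}).
Every remaining block overlaps one of these, and no 5 of the listed blocks are pairwise disjoint, so 4 is the maximum.

4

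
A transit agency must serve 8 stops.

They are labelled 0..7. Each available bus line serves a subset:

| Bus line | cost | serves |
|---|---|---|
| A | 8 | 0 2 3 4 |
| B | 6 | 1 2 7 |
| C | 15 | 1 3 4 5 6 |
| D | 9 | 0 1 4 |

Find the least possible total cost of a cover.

A, B, C together cover every stop (A ∪ B ∪ C = {0, 1, 2, 3, 4, 5, 6, 7}); total cost 8 + 6 + 15 = 29.
No covering selection has total cost below 29.

29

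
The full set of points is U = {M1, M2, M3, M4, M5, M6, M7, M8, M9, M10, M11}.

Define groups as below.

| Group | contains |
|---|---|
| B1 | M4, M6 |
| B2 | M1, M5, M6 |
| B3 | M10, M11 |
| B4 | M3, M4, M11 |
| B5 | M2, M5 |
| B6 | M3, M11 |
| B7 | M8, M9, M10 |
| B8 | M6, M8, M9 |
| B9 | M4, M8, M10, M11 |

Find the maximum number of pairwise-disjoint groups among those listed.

B1, B5, B6, B7 are pairwise disjoint (B1={M4,M6}; B5={M2,M5}; B6={M3,M11}; B7={M8,M9,M10}).
Every remaining group overlaps one of these, and no 5 of the listed groups are pairwise disjoint, so 4 is the maximum.

4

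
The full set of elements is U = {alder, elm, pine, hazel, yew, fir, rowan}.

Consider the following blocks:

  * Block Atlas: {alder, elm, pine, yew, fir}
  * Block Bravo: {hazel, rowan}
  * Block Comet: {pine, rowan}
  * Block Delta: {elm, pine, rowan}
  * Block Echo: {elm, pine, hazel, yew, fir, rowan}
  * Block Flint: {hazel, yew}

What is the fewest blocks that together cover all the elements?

Atlas and Echo together: Atlas ∪ Echo = {alder, elm, pine, hazel, yew, fir, rowan} — every element is covered.
No single block has all 7 elements (the largest, Echo, has 6), so 2 is optimal.

2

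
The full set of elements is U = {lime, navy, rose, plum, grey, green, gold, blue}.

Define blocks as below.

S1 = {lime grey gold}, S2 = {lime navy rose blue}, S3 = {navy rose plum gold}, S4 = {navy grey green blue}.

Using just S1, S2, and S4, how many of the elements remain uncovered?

1

Union of S1, S2, S4 = {lime, navy, rose, grey, green, gold, blue}.
Not covered: plum — 1 element.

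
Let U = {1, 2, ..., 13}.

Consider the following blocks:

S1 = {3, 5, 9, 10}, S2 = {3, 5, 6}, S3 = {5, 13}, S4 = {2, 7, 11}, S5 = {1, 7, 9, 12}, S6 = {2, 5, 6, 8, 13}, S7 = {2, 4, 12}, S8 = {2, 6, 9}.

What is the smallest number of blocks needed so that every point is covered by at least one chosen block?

S1 and S4 and S5 and S6 and S7 together: S1 ∪ S4 ∪ S5 ∪ S6 ∪ S7 = {1, 2, 3, 4, 5, 6, 7, 8, 9, 10, 11, 12, 13} — every point is covered.
No 4 of the 8 blocks cover everything (all 70 combinations miss at least one point), so 5 is optimal.

5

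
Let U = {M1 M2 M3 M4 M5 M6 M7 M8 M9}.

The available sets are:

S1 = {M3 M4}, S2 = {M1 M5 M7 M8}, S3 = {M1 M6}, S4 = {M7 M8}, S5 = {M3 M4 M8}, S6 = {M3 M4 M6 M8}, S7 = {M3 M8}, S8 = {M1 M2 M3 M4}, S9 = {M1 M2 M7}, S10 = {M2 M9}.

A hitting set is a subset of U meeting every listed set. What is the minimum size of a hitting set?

4

The 4 points {M1, M3, M7, M9} hit every set.
The sets S1, S3, S4, S10 are pairwise disjoint, so any hitting set needs a separate point for each — at least 4. Hence 4 is optimal.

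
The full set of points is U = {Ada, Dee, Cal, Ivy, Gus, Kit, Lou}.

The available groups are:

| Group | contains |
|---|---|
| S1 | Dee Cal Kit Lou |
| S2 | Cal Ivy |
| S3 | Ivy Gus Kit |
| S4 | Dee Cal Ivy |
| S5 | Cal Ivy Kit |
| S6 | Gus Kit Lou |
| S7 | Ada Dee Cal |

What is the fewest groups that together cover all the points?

3

Take {S3, S6, S7}. Their union is {Ada, Dee, Cal, Ivy, Gus, Kit, Lou}, which is all 7 points.
Only S7 contains Ada, so S7 is forced; the remaining 4 points need at least 2 more groups (each remaining group adds at most 3) — so at least 3 groups are needed, and 3 is optimal.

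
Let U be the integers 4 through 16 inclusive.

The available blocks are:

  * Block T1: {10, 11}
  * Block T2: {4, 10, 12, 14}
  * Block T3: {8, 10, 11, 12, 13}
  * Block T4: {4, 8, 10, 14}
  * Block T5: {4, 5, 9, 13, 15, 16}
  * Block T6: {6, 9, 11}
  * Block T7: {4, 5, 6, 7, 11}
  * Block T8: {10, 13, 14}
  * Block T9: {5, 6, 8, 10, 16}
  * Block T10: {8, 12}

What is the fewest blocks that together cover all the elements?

T2 and T5 and T7 and T9 together: T2 ∪ T5 ∪ T7 ∪ T9 = {4, 5, 6, 7, 8, 9, 10, 11, 12, 13, 14, 15, 16} — every element is covered.
No 3 of the 10 blocks cover everything (all 120 combinations miss at least one element), so 4 is optimal.

4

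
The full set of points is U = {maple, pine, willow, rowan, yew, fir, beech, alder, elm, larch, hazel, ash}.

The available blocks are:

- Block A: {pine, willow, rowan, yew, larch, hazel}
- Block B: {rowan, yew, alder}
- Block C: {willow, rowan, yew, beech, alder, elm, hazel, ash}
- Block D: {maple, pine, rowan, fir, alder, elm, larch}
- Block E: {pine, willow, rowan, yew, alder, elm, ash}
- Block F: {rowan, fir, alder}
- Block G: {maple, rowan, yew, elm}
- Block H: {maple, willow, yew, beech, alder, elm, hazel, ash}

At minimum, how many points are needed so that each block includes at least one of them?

2

The 2 points {rowan, alder} hit every block.
No single point lies in every block, so at least 2 are needed and 2 is optimal.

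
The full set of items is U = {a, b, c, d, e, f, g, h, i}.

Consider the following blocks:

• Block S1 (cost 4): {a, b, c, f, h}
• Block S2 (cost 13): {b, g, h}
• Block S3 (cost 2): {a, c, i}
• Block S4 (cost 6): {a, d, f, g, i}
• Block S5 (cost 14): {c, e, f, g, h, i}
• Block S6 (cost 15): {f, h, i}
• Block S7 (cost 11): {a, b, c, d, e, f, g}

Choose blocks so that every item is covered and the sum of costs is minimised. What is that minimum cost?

S1, S3, S7 together cover every item (S1 ∪ S3 ∪ S7 = {a, b, c, d, e, f, g, h, i}); total cost 4 + 2 + 11 = 17.
The greedy pick S3, S1, S4, S7 costs 23; no covering selection beats 17.

17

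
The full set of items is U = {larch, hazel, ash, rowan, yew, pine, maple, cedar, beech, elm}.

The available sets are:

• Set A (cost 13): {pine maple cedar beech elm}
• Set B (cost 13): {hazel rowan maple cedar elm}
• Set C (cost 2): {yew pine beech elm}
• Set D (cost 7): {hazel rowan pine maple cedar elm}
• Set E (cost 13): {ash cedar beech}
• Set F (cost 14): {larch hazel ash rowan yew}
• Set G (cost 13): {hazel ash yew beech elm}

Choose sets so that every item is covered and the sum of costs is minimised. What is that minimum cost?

C, D, F together cover every item (C ∪ D ∪ F = {larch, hazel, ash, rowan, yew, pine, maple, cedar, beech, elm}); total cost 2 + 7 + 14 = 23.
No covering selection has total cost below 23.

23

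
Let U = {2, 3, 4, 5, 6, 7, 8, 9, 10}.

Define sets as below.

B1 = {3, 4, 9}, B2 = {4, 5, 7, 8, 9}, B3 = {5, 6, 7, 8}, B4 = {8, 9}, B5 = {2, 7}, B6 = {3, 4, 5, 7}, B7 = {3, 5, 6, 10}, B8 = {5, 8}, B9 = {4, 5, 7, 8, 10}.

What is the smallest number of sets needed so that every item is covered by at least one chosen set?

B2, B5, and B7 cover everything between them: the union {2, 3, 4, 5, 6, 7, 8, 9, 10} is all of U.
Only B5 contains 2, so B5 is forced; the remaining 7 items need at least 2 more sets (each remaining set adds at most 4) — so at least 3 sets are needed, and 3 is optimal.

3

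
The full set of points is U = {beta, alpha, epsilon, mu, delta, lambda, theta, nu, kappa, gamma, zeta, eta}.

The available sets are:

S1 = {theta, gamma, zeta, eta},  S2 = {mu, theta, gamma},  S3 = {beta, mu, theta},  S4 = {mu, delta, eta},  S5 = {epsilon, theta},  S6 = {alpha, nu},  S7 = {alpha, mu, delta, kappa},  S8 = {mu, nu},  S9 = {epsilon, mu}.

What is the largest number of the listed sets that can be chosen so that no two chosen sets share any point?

3

S4, S5, S6 are pairwise disjoint (S4={mu,delta,eta}; S5={epsilon,theta}; S6={alpha,nu}).
Every remaining set overlaps one of these, and no 4 of the listed sets are pairwise disjoint, so 3 is the maximum.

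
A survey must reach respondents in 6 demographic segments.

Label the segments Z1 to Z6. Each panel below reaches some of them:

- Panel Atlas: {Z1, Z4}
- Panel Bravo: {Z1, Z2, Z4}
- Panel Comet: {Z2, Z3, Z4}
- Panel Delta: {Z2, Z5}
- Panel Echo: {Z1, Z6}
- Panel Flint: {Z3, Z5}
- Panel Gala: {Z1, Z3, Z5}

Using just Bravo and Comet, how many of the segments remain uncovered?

2

Union of Bravo, Comet = {Z1, Z2, Z3, Z4}.
Not covered: Z5, Z6 — 2 segments.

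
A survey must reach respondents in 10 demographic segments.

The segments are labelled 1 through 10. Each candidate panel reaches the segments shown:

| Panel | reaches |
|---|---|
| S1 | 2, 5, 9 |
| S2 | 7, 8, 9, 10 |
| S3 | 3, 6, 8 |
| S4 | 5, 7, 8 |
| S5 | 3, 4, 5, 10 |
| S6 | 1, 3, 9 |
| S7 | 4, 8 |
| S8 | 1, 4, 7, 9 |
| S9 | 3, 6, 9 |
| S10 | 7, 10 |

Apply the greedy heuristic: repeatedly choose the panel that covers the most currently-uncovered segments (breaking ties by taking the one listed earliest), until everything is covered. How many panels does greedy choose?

Greedy: pick S2 (covers 4 new) → pick S5 (covers 3 new) → pick S1 (covers 1 new) → pick S3 (covers 1 new) → pick S6 (covers 1 new). Total picks: 5.
(The true minimum cover uses only 4 panels, so greedy is not optimal here.)

5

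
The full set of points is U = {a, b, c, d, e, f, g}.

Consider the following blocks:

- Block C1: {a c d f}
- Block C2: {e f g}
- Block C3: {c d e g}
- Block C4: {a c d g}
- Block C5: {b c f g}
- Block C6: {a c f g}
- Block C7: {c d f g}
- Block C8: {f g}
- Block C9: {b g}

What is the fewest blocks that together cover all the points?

3

Take {C3, C4, C5}. Their union is {a, b, c, d, e, f, g}, which is all 7 points.
No 2 of the 9 blocks cover everything (all 36 combinations miss at least one point), so 3 is optimal.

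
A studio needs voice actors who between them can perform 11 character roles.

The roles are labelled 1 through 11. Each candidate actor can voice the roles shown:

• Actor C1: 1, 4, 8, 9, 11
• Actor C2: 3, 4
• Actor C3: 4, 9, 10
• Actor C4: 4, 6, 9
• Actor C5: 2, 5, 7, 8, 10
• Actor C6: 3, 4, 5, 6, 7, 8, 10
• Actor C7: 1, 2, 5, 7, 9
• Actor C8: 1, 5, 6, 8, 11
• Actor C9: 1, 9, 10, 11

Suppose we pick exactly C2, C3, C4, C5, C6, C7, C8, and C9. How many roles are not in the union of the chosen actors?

Union of C2, C3, C4, C5, C6, C7, C8, C9 = {1, 2, 3, 4, 5, 6, 7, 8, 9, 10, 11} — that's every role, so 0 are uncovered.

0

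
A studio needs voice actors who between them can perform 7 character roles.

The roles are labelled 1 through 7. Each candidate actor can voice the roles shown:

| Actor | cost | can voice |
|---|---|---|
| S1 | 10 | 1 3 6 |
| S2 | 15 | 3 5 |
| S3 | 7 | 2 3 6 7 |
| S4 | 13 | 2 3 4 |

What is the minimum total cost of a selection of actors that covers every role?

S1, S2, S3, S4 together cover every role (S1 ∪ S2 ∪ S3 ∪ S4 = {1, 2, 3, 4, 5, 6, 7}); total cost 10 + 15 + 7 + 13 = 45.
No covering selection has total cost below 45.

45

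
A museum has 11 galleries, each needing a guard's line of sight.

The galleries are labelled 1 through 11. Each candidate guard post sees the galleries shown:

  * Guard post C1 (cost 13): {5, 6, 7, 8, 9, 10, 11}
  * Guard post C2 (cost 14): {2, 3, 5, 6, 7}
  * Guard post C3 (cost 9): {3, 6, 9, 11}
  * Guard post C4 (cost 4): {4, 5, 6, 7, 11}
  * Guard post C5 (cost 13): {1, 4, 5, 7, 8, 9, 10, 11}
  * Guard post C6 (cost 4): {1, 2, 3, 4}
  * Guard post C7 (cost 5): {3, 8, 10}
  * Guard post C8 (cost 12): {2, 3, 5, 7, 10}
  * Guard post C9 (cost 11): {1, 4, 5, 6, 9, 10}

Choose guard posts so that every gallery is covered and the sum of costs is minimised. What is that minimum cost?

C1, C6 together cover every gallery (C1 ∪ C6 = {1, 2, 3, 4, 5, 6, 7, 8, 9, 10, 11}); total cost 13 + 4 = 17.
The greedy pick C4, C6, C7, C3 costs 22; no covering selection beats 17.

17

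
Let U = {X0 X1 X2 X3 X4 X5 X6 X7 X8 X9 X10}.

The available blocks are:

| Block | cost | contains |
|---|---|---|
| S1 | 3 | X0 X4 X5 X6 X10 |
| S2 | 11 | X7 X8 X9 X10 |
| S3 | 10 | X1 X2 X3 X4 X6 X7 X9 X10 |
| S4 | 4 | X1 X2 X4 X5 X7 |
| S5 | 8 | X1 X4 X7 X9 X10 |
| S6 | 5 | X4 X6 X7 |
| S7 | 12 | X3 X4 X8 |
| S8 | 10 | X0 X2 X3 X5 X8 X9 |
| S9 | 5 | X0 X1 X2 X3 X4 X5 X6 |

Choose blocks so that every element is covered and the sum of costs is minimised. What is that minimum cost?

S2, S9 together cover every element (S2 ∪ S9 = {X0, X1, X2, X3, X4, X5, X6, X7, X8, X9, X10}); total cost 11 + 5 = 16.
The greedy pick S1, S4, S8 costs 17; no covering selection beats 16.

16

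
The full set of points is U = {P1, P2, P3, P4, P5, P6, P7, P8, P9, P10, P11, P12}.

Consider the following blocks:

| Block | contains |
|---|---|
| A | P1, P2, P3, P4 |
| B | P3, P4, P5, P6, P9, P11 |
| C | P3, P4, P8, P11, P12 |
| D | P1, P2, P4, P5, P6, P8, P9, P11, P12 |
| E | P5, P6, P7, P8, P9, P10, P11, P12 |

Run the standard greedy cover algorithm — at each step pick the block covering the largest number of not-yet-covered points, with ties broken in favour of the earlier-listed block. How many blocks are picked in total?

Greedy: pick D (covers 9 new) → pick E (covers 2 new) → pick A (covers 1 new). Total picks: 3.
(The true minimum cover uses only 2 blocks, so greedy is not optimal here.)

3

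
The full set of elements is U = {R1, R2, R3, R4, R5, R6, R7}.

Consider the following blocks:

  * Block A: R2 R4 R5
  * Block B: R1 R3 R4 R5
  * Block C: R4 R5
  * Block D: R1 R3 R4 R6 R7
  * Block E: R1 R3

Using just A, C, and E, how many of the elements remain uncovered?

Union of A, C, E = {R1, R2, R3, R4, R5}.
Not covered: R6, R7 — 2 elements.

2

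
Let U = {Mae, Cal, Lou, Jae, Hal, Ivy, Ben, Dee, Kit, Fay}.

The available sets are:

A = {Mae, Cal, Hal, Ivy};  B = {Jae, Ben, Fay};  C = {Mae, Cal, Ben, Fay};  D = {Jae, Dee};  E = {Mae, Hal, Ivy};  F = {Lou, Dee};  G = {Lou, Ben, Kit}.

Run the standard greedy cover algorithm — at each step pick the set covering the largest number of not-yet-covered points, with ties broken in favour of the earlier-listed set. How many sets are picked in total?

4

Greedy: pick A (covers 4 new) → pick B (covers 3 new) → pick F (covers 2 new) → pick G (covers 1 new). Total picks: 4.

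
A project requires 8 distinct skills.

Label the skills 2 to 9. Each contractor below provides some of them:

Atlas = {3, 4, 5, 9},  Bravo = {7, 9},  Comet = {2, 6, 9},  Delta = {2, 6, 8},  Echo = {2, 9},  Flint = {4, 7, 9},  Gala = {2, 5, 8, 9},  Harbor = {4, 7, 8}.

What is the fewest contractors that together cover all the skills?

Atlas and Bravo and Delta together: Atlas ∪ Bravo ∪ Delta = {2, 3, 4, 5, 6, 7, 8, 9} — every skill is covered.
Only Atlas contains 3, so Atlas is forced; the remaining 4 skills need at least 2 more contractors (each remaining contractor adds at most 3) — so at least 3 contractors are needed, and 3 is optimal.

3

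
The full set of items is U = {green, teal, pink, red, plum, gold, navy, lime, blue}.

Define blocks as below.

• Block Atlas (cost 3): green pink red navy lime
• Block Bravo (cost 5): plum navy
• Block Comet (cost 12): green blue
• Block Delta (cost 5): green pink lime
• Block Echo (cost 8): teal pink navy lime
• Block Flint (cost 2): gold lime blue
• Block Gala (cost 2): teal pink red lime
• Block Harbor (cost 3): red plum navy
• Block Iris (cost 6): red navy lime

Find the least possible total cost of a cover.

Atlas, Flint, Gala, Harbor together cover every item (Atlas ∪ Flint ∪ Gala ∪ Harbor = {green, teal, pink, red, plum, gold, navy, lime, blue}); total cost 3 + 2 + 2 + 3 = 10.
No covering selection has total cost below 10.

10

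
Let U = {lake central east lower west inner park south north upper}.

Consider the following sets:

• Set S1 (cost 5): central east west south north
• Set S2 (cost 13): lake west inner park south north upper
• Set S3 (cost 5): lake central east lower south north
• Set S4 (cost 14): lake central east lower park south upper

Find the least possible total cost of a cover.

18

S2, S3 together cover every item (S2 ∪ S3 = {lake, central, east, lower, west, inner, park, south, north, upper}); total cost 13 + 5 = 18.
No covering selection has total cost below 18.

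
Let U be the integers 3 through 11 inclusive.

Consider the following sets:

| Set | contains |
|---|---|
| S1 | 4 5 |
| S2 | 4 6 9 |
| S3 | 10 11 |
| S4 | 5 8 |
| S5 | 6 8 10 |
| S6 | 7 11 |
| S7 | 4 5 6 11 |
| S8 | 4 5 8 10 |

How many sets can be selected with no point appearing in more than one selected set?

3

S1, S5, S6 are pairwise disjoint (S1={4,5}; S5={6,8,10}; S6={7,11}).
Every remaining set overlaps one of these, and no 4 of the listed sets are pairwise disjoint, so 3 is the maximum.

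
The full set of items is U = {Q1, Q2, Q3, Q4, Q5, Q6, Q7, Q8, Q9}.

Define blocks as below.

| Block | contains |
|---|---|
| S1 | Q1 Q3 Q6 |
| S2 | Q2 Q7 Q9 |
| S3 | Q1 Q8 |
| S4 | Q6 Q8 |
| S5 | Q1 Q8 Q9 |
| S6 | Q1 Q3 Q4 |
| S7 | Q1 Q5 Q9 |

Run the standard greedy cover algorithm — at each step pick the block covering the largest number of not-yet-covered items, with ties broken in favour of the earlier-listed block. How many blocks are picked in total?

Greedy: pick S1 (covers 3 new) → pick S2 (covers 3 new) → pick S3 (covers 1 new) → pick S6 (covers 1 new) → pick S7 (covers 1 new). Total picks: 5.
(The true minimum cover uses only 4 blocks, so greedy is not optimal here.)

5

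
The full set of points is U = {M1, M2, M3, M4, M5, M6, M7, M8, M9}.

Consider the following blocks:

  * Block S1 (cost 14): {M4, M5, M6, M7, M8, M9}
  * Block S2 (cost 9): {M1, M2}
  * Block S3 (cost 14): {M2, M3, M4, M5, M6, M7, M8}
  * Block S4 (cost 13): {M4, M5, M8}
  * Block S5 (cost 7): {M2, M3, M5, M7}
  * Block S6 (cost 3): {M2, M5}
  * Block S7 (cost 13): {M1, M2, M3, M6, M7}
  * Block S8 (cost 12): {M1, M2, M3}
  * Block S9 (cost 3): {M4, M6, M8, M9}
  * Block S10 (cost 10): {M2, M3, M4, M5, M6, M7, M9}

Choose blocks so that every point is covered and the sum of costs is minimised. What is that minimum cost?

19

S6, S7, S9 together cover every point (S6 ∪ S7 ∪ S9 = {M1, M2, M3, M4, M5, M6, M7, M8, M9}); total cost 3 + 13 + 3 = 19.
The greedy pick S9, S6, S5, S2 costs 22; no covering selection beats 19.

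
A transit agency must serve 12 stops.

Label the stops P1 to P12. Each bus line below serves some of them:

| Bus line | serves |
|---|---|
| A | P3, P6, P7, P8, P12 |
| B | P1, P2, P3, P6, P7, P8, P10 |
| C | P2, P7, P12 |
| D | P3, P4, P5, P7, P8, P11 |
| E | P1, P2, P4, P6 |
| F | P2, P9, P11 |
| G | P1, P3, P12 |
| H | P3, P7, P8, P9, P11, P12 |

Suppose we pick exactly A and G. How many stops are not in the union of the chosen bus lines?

Union of A, G = {P1, P3, P6, P7, P8, P12}.
Not covered: P2, P4, P5, P9, P10, P11 — 6 stops.

6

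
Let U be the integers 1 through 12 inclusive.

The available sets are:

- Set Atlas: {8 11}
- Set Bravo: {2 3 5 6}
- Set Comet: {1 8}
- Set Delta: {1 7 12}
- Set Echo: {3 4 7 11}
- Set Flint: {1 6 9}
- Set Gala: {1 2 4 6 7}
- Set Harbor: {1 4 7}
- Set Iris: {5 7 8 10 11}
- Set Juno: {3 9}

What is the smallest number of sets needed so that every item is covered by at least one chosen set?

4

Delta and Gala and Iris and Juno together: Delta ∪ Gala ∪ Iris ∪ Juno = {1, 2, 3, 4, 5, 6, 7, 8, 9, 10, 11, 12} — every item is covered.
Only Delta contains 12, so Delta is forced; the remaining 9 items need at least 3 more sets (each remaining set adds at most 4) — so at least 4 sets are needed, and 4 is optimal.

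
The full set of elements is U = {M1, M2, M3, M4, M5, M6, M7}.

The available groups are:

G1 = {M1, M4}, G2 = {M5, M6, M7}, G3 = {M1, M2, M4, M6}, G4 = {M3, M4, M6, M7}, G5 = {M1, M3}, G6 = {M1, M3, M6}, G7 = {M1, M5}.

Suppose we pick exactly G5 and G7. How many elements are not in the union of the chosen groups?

4

Union of G5, G7 = {M1, M3, M5}.
Not covered: M2, M4, M6, M7 — 4 elements.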